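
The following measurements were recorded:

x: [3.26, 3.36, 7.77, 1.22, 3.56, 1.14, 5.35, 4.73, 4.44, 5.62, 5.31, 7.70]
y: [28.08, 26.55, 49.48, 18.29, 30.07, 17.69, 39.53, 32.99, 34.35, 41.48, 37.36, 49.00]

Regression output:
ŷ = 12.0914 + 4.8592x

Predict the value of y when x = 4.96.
ŷ = 36.1930

x = 4.96 lies inside the observed range [1.14, 7.77], so the fitted equation applies directly:

ŷ = 12.0914 + 4.8592 × 4.96
ŷ = 12.0914 + 24.1016
ŷ = 36.1930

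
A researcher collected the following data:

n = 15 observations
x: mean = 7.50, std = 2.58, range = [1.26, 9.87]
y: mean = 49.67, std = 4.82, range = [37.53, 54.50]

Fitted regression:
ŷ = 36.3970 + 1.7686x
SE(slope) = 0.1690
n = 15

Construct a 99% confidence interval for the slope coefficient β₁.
The 99% CI for β₁ is (1.2595, 2.2777)

Confidence interval for the slope:

The 99% CI for β₁ is: β̂₁ ± t*(α/2, n-2) × SE(β̂₁)

Step 1: Find critical t-value
- Confidence level = 0.99
- Degrees of freedom = n - 2 = 15 - 2 = 13
- t*(α/2, 13) = 3.0123

Step 2: Calculate margin of error
Margin = 3.0123 × 0.1690 = 0.5091

Step 3: Construct interval
CI = 1.7686 ± 0.5091
CI = (1.2595, 2.2777)

Interpretation: We are 99% confident that the true slope β₁ lies between 1.2595 and 2.2777.
Both endpoints are positive, so the data support a genuinely positive slope at this confidence level.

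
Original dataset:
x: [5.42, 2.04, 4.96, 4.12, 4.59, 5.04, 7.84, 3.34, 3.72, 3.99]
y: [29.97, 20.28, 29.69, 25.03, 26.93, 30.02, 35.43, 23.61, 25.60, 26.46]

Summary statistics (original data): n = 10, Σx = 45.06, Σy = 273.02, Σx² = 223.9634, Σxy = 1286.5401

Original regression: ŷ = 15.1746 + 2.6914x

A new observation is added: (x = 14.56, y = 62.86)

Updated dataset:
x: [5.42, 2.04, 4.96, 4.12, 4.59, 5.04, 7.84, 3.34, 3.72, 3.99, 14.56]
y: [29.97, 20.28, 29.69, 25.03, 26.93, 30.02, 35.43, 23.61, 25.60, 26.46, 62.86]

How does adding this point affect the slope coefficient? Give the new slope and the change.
Adding the point moves β₁ from 2.6914 to 3.3799, i.e. it increases by 0.6885 (+25.6%).

x = 14.56 lies well outside the original x-range [2.04, 7.84] (x̄ ≈ 4.51), so this observation has high leverage and can move the slope substantially.

Step 1: Update the sums with the new point (n goes from 10 to 11)
Σx  = 45.06 + 14.56 = 59.62
Σy  = 273.02 + 62.86 = 335.88
Σx² = 223.9634 + 14.56² = 223.9634 + 211.9936 = 435.9570
Σxy = 1286.5401 + 14.56×62.86 = 1286.5401 + 915.2416 = 2201.7817

Step 2: Recompute the slope with b₁ = (nΣxy − ΣxΣy) / (nΣx² − (Σx)²)
Numerator   = 11×2201.7817 − 59.62×335.88 = 24219.5987 − 20025.1656 = 4194.4331
Denominator = 11×435.9570 − 59.62² = 4795.5270 − 3554.5444 = 1240.9826
b₁(new) = 4194.4331 / 1240.9826 = 3.3799

(Same formula on the original sums: (10×1286.5401 − 45.06×273.02) / (10×223.9634 − 45.06²) = 563.1198 / 209.2304 = 2.6914, matching the given fit.)

Step 3: Change in slope
Δβ₁ = 3.3799 − 2.6914 = +0.6885
Relative change = +0.6885 / 2.6914 × 100% = +25.6%
→ the slope increases when the point is added.

A high-leverage point only changes the slope if it is off the original line; here y = 62.86 is above the original trend, so the slope increases.
In practice: investigate whether it comes from the same population as the rest of the sample.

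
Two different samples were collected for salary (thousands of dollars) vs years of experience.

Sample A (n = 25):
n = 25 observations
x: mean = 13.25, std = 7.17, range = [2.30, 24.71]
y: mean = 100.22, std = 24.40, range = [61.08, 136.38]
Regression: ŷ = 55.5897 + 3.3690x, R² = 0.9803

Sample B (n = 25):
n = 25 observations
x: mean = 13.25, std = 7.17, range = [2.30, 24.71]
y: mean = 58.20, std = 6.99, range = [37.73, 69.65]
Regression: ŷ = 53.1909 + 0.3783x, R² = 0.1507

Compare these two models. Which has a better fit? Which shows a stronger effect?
Model A has the better fit (R² = 0.9803 vs 0.1507). Model A shows the stronger effect (|β₁| = 3.3690 vs 0.3783).

Model Comparison:

Fit — compare R²:
- Model A: R² = 0.9803 → 98.03% of variance in salary explained
- Model B: R² = 0.1507 → 15.07% of variance in salary explained
- 0.9803 > 0.1507 → Model A has the better fit

Strength of effect — compare |β₁|:
- Model A: β₁ = 3.3690 → predicted salary rises 3.3690 thousand dollars per additional year of experience
- Model B: β₁ = 0.3783 → predicted salary rises 0.3783 thousand dollars per additional year of experience
- |3.3690| > |0.3783| → Model A shows the stronger marginal effect

Note: A better fit (higher R²) doesn't necessarily mean a more important relationship.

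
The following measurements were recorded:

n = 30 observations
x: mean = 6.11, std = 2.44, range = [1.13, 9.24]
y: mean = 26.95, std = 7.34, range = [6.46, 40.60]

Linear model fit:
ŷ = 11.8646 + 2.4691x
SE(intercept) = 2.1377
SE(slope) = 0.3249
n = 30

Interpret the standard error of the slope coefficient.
The slope 2.4691 is pinned down to within about ±0.3249 (one SE) by these data — relative uncertainty 13.2%, i.e. precise.

SE(β̂₁) = s / √Sxx, where s is the residual standard deviation and Sxx = Σ(x − x̄)². It is the yardstick for how far β̂₁ = 2.4691 could plausibly be from the true slope.

Relative precision:
- SE / |β̂₁| = 0.3249 / 2.4691 = 13.2%
- Rule of thumb (under 20%: precise; 20% to under 50%: moderately precise; 50% or more: imprecise) → precise

Rough 95% range (±2 SE): 2.4691 ± 0.6498 → (1.8193, 3.1189).

What drives SE(β̂₁): larger n (here n = 30) → smaller SE; more residual scatter → larger SE.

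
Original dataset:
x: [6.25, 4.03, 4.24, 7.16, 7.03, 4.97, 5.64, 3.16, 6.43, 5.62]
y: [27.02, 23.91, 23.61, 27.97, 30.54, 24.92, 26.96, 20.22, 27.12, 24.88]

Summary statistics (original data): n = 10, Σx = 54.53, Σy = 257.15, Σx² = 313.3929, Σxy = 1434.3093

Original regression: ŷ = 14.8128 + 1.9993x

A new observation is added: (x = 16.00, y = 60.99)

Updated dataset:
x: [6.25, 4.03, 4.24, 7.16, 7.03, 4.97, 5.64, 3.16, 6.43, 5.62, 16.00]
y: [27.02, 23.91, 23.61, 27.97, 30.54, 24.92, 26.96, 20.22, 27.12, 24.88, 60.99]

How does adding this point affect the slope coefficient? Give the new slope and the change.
New slope β₁ = 3.1604 versus 1.9993 before: a change of +1.1611 (+58.1%).

The new point has HIGH LEVERAGE: x = 16.00 is far from the original mean x̄ = 54.53/10 ≈ 5.45 (original range [3.16, 7.16]).

Step 1: Update the sums with the new point (n goes from 10 to 11)
Σx  = 54.53 + 16.00 = 70.53
Σy  = 257.15 + 60.99 = 318.14
Σx² = 313.3929 + 16.00² = 313.3929 + 256.0000 = 569.3929
Σxy = 1434.3093 + 16.00×60.99 = 1434.3093 + 975.8400 = 2410.1493

Step 2: Recompute the slope with b₁ = (nΣxy − ΣxΣy) / (nΣx² − (Σx)²)
Numerator   = 11×2410.1493 − 70.53×318.14 = 26511.6423 − 22438.4142 = 4073.2281
Denominator = 11×569.3929 − 70.53² = 6263.3219 − 4974.4809 = 1288.8410
b₁(new) = 4073.2281 / 1288.8410 = 3.1604

(Same formula on the original sums: (10×1434.3093 − 54.53×257.15) / (10×313.3929 − 54.53²) = 320.7035 / 160.4081 = 1.9993, matching the given fit.)

Step 3: Change in slope
Δβ₁ = 3.1604 − 1.9993 = +1.1611
Relative change = +1.1611 / 1.9993 × 100% = +58.1%
→ the slope increases when the point is added.

Because the point sits above the extension of the original line at a high-leverage x, it tilts the fit up.
In practice: refit with and without it and report both if conclusions differ; examine leverage (hᵢ) and Cook's distance rather than deleting it automatically.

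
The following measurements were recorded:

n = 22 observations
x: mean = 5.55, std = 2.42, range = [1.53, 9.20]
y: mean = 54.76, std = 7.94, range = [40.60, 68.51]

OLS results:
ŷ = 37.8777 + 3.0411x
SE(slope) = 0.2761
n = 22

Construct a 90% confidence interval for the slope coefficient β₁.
The 90% CI for β₁ is (2.5649, 3.5173)

Confidence interval for the slope:

The 90% CI for β₁ is: β̂₁ ± t*(α/2, n-2) × SE(β̂₁)

Step 1: Find critical t-value
- Confidence level = 0.9
- Degrees of freedom = n - 2 = 22 - 2 = 20
- t*(α/2, 20) = 1.7247

Step 2: Calculate margin of error
Margin = 1.7247 × 0.2761 = 0.4762

Step 3: Construct interval
CI = 3.0411 ± 0.4762
CI = (2.5649, 3.5173)

Interpretation: intervals built this way capture the true β₁ in 90% of repeated samples; here the plausible range for the per-unit effect of x on y is 2.5649 to 3.5173.
The interval does not include 0, suggesting a significant linear relationship.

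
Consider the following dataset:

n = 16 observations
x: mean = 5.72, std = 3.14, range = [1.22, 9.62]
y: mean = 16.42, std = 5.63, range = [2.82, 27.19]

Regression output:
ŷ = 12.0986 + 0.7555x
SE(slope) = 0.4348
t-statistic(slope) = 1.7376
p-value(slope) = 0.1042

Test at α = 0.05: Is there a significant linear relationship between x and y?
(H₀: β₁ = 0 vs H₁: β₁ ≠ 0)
p-value = 0.1042 ≥ α = 0.05, so we fail to reject H₀. The relationship is not significant.

Hypothesis test for the slope coefficient:

H₀: β₁ = 0 (no linear relationship)
H₁: β₁ ≠ 0 (linear relationship exists)

Test statistic: t = β̂₁ / SE(β̂₁) = 0.7555 / 0.4348 = 1.7376

The p-value (0.1042) is the probability, under H₀, of a t-statistic at least as extreme as |t| = 1.7376 (two-sided, df = n − 2 = 14).

Decision rule: reject H₀ if p-value < α.
p-value = 0.1042 ≥ α = 0.05 → fail to reject H₀.

At α = 0.05 the data do not provide convincing evidence of a nonzero slope.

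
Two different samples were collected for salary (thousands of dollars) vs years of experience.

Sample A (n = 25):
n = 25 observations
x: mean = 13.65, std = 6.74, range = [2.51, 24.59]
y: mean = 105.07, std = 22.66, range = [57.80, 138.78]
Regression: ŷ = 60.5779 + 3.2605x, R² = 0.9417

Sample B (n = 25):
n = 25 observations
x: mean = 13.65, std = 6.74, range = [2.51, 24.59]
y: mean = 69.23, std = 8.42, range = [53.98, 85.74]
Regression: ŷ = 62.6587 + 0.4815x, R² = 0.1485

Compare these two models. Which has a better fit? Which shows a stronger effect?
Model A has the better fit (R² = 0.9417 vs 0.1485). Model A shows the stronger effect (|β₁| = 3.2605 vs 0.4815).

Model Comparison:

Goodness of fit (R²):
- Model A: R² = 0.9417 → 94.17% of variance in salary explained
- Model B: R² = 0.1485 → 14.85% of variance in salary explained
- 0.9417 > 0.1485 → Model A has the better fit

Which has the larger per-year effect? (|β₁|)
- Model A: β₁ = 3.2605 → predicted salary rises 3.2605 thousand dollars per additional year of experience
- Model B: β₁ = 0.4815 → predicted salary rises 0.4815 thousand dollars per additional year of experience
- |3.2605| > |0.4815| → Model A shows the stronger marginal effect

Notes:
- A steeper slope doesn't make a better model if the scatter around the line is large.
- A better fit (higher R²) doesn't necessarily mean a more important relationship.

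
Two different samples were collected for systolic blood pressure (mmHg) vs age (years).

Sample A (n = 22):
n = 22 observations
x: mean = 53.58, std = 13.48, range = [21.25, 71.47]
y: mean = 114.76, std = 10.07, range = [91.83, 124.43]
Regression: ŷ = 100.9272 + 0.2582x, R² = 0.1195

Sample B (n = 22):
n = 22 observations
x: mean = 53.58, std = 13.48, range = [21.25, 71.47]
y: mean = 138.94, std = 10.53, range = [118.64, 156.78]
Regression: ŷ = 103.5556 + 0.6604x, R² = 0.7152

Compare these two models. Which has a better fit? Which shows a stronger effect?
Model B has the better fit (R² = 0.7152 vs 0.1195). Model B shows the stronger effect (|β₁| = 0.6604 vs 0.2582).

Model Comparison:

Goodness of fit (R²):
- Model A: R² = 0.1195 → 11.95% of variance in blood pressure explained
- Model B: R² = 0.7152 → 71.52% of variance in blood pressure explained
- 0.7152 > 0.1195 → Model B has the better fit

Effect size (slope magnitude):
- Model A: β₁ = 0.2582 → predicted blood pressure rises 0.2582 mmHg per additional year of age
- Model B: β₁ = 0.6604 → predicted blood pressure rises 0.6604 mmHg per additional year of age
- |0.2582| < |0.6604| → Model B shows the stronger marginal effect

Notes:
- R² measures how tightly points cluster around the line; β₁ measures how steep the line is — they answer different questions.
- A better fit (higher R²) doesn't necessarily mean a more important relationship.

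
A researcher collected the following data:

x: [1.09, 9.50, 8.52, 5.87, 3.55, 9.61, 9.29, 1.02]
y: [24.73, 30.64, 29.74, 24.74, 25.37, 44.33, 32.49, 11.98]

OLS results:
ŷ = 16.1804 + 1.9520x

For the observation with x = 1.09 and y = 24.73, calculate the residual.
Residual = 6.4219

The residual is the difference between the actual value and the predicted value:

Residual = y - ŷ

Step 1: Calculate predicted value
ŷ = 16.1804 + 1.9520 × 1.09
ŷ = 18.3081

Step 2: Calculate residual
Residual = 24.73 - 18.3081
Residual = 6.4219

Sign check: y > ŷ, so the point is above the line and the fit underestimates here.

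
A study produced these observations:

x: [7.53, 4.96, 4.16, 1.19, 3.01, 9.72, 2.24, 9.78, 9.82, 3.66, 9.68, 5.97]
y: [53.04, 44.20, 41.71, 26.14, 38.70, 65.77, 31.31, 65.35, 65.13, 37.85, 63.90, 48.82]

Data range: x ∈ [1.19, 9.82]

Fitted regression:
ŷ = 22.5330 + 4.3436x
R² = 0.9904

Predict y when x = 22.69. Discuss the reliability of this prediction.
ŷ = 121.0893, but this is extrapolation (above the data range [1.19, 9.82]) and may be unreliable.

Prediction calculation:
ŷ = 22.5330 + 4.3436 × 22.69
ŷ = 121.0893

Reliability:
- Data range: x ∈ [1.19, 9.82]
- Prediction point: x = 22.69 is 12.87 units above the observed range → this is EXTRAPOLATION, not interpolation

Why that matters here:
- Real relationships often flatten, saturate, or turn nonlinear at extremes
- The linear relationship may not hold outside the observed range

A defensible statement: 'if the linear trend continued to x = 22.69, y would be about 121.0893' — the premise is untested.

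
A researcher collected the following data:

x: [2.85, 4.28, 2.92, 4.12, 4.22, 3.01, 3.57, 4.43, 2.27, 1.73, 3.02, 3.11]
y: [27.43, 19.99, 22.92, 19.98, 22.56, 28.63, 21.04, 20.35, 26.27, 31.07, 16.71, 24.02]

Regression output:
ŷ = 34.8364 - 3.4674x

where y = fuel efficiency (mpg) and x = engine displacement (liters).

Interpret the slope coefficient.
For each additional liter of engine displacement, predicted fuel efficiency decreases by approximately 3.4674 mpg.

The slope β₁ = -3.4674 gives the rate at which the fitted fuel efficiency changes with engine displacement.

Interpretation:
- Engine displacement up by 1 liter → predicted fuel efficiency decreases by 3.4674 mpg
- The effect is assumed constant over the observed range of x (linearity)

(β₀ = 34.8364 is the fitted value at x = 0 and is not part of the slope interpretation.)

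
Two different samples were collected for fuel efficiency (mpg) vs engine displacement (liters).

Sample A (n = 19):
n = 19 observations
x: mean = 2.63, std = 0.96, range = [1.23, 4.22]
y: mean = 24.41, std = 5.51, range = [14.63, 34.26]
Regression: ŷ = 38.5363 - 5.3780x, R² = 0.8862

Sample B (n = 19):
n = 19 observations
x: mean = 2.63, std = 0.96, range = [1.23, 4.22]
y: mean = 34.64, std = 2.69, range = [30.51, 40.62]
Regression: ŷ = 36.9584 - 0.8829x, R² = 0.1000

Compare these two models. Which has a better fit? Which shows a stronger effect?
Model A has the better fit (R² = 0.8862 vs 0.1000). Model A shows the stronger effect (|β₁| = 5.3780 vs 0.8829).

Model Comparison:

Goodness of fit (R²):
- Model A: R² = 0.8862 → 88.62% of variance in fuel efficiency explained
- Model B: R² = 0.1000 → 10.00% of variance in fuel efficiency explained
- 0.8862 > 0.1000 → Model A has the better fit

Effect size (slope magnitude):
- Model A: β₁ = -5.3780 → predicted fuel efficiency falls 5.3780 mpg per additional liter of engine displacement
- Model B: β₁ = -0.8829 → predicted fuel efficiency falls 0.8829 mpg per additional liter of engine displacement
- |-5.3780| > |-0.8829| → Model A shows the stronger marginal effect

Note: The two samples could reflect different populations, time periods, or measurement quality.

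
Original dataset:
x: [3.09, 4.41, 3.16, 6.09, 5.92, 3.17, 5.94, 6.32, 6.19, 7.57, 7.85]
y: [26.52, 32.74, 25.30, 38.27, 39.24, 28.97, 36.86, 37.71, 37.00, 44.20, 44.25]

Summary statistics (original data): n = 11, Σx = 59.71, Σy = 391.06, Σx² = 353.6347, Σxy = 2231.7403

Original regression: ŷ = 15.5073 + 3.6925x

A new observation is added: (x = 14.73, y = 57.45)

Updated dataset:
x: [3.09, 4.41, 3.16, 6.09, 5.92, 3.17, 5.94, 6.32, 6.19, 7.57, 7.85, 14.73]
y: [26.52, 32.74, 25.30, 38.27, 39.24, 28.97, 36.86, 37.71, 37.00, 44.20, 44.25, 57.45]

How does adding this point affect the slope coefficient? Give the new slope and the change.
The slope changes from 3.6925 to 2.7172 (change of -0.9753, or -26.4%).

The new point has HIGH LEVERAGE: x = 14.73 is far from the original mean x̄ = 59.71/11 ≈ 5.43 (original range [3.09, 7.85]).

Step 1: Update the sums with the new point (n goes from 11 to 12)
Σx  = 59.71 + 14.73 = 74.44
Σy  = 391.06 + 57.45 = 448.51
Σx² = 353.6347 + 14.73² = 353.6347 + 216.9729 = 570.6076
Σxy = 2231.7403 + 14.73×57.45 = 2231.7403 + 846.2385 = 3077.9788

Step 2: Recompute the slope with b₁ = (nΣxy − ΣxΣy) / (nΣx² − (Σx)²)
Numerator   = 12×3077.9788 − 74.44×448.51 = 36935.7456 − 33387.0844 = 3548.6612
Denominator = 12×570.6076 − 74.44² = 6847.2912 − 5541.3136 = 1305.9776
b₁(new) = 3548.6612 / 1305.9776 = 2.7172

(Same formula on the original sums: (11×2231.7403 − 59.71×391.06) / (11×353.6347 − 59.71²) = 1198.9507 / 324.6976 = 3.6925, matching the given fit.)

Step 3: Change in slope
Δβ₁ = 2.7172 − 3.6925 = -0.9753
Relative change = -0.9753 / 3.6925 × 100% = -26.4%
→ the slope decreases when the point is added.

A high-leverage point only changes the slope if it is off the original line; here y = 57.45 is below the original trend, so the slope decreases.
In practice: examine leverage (hᵢ) and Cook's distance rather than deleting it automatically; investigate whether it comes from the same population as the rest of the sample.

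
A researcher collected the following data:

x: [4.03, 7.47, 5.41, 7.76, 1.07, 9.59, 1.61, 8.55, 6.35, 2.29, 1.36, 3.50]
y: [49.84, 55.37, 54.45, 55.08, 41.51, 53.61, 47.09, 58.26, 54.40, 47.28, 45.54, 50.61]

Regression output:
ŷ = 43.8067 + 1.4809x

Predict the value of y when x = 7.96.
ŷ = 55.5947

x = 7.96 lies inside the observed range [1.07, 9.59], so the fitted equation applies directly:

ŷ = 43.8067 + 1.4809 × 7.96
ŷ = 43.8067 + 11.7880
ŷ = 55.5947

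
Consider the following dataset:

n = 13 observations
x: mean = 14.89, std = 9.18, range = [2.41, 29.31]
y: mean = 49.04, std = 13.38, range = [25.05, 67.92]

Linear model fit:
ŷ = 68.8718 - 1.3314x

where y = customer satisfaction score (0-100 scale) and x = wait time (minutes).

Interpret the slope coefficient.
An increase of one minute in wait time is associated with a 1.3314 points decrease in predicted satisfaction score.

β₁ = -1.3314 is the change in predicted satisfaction score (points) per additional minute of wait time.

Interpretation:
- Wait time up by 1 minute → predicted satisfaction score decreases by 1.3314 points
- The effect is assumed constant over the observed range of x (linearity)
- The slope describes association in these data, not necessarily a causal effect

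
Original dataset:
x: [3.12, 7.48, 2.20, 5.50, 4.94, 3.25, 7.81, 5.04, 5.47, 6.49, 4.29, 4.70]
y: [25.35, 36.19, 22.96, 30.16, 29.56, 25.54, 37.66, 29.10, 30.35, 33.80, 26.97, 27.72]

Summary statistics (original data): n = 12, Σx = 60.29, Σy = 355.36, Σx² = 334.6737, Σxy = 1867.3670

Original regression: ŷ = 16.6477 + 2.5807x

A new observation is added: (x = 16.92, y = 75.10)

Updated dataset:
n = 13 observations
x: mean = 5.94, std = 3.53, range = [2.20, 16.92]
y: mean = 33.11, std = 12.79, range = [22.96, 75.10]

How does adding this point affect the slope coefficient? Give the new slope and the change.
The slope changes from 2.5807 to 3.5806 (change of +0.9999, or +38.7%).

x = 16.92 lies well outside the original x-range [2.20, 7.81] (x̄ ≈ 5.02), so this observation has high leverage and can move the slope substantially.

Step 1: Update the sums with the new point (n goes from 12 to 13)
Σx  = 60.29 + 16.92 = 77.21
Σy  = 355.36 + 75.10 = 430.46
Σx² = 334.6737 + 16.92² = 334.6737 + 286.2864 = 620.9601
Σxy = 1867.3670 + 16.92×75.10 = 1867.3670 + 1270.6920 = 3138.0590

Step 2: Recompute the slope with b₁ = (nΣxy − ΣxΣy) / (nΣx² − (Σx)²)
Numerator   = 13×3138.0590 − 77.21×430.46 = 40794.7670 − 33235.8166 = 7558.9504
Denominator = 13×620.9601 − 77.21² = 8072.4813 − 5961.3841 = 2111.0972
b₁(new) = 7558.9504 / 2111.0972 = 3.5806

(Same formula on the original sums: (12×1867.3670 − 60.29×355.36) / (12×334.6737 − 60.29²) = 983.7496 / 381.2003 = 2.5807, matching the given fit.)

Step 3: Change in slope
Δβ₁ = 3.5806 − 2.5807 = +0.9999
Relative change = +0.9999 / 2.5807 × 100% = +38.7%
→ the slope increases when the point is added.

Because the point sits above the extension of the original line at a high-leverage x, it tilts the fit up.
In practice: investigate whether it comes from the same population as the rest of the sample; examine leverage (hᵢ) and Cook's distance rather than deleting it automatically.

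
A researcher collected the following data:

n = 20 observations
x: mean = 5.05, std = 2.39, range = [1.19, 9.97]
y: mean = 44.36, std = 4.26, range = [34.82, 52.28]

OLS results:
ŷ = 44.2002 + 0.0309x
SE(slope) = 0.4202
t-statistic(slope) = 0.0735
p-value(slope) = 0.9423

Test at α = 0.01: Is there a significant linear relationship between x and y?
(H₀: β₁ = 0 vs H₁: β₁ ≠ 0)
Since p-value = 0.9423 ≥ α = 0.01, fail to reject H₀ — the slope is not significantly different from 0.

Hypothesis test for the slope coefficient:

H₀: β₁ = 0 (no linear relationship)
H₁: β₁ ≠ 0 (linear relationship exists)

Test statistic: t = β̂₁ / SE(β̂₁) = 0.0309 / 0.4202 = 0.0735

The p-value (0.9423) is the probability, under H₀, of a t-statistic at least as extreme as |t| = 0.0735 (two-sided, df = n − 2 = 18).

Decision rule: reject H₀ if p-value < α.
p-value = 0.9423 ≥ α = 0.01 → fail to reject H₀.

At α = 0.01 the data do not provide convincing evidence of a nonzero slope.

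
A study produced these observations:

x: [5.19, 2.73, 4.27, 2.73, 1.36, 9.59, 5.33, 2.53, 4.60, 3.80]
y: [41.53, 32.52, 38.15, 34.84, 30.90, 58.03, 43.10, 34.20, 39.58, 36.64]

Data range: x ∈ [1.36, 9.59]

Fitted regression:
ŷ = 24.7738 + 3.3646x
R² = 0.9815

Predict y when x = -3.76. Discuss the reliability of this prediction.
ŷ = 12.1229, but this is extrapolation (below the data range [1.36, 9.59]) and may be unreliable.

Prediction calculation:
ŷ = 24.7738 + 3.3646 × (-3.76)
ŷ = 12.1229

Reliability:
- Data range: x ∈ [1.36, 9.59]
- Prediction point: x = -3.76 is 5.12 units below the observed range → this is EXTRAPOLATION, not interpolation

Why that matters here:
- There are no observations near this x to validate the fitted line there
- The linear relationship may not hold outside the observed range
- Real relationships often flatten, saturate, or turn nonlinear at extremes

The R² = 0.9815 only validates the fit within [1.36, 9.59]; treat ŷ = 12.1229 with caution.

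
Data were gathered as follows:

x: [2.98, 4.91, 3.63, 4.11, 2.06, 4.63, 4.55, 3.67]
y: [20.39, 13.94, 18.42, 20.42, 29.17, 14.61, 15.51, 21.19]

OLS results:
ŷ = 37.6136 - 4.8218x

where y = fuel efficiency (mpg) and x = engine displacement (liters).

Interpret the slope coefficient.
An increase of one liter in engine displacement is associated with a 4.8218 mpg decrease in predicted fuel efficiency.

The slope β₁ = -4.8218 gives the rate at which the fitted fuel efficiency changes with engine displacement.

Interpretation:
- Engine displacement up by 1 liter → predicted fuel efficiency decreases by 4.8218 mpg
- The effect is assumed constant over the observed range of x (linearity)
- The slope describes association in these data, not necessarily a causal effect

(β₀ = 37.6136 is the fitted value at x = 0 and is not part of the slope interpretation.)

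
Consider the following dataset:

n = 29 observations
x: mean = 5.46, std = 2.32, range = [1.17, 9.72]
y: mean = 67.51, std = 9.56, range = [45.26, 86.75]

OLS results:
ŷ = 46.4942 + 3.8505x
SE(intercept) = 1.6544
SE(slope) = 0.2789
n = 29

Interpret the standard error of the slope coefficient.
The slope 3.8505 is pinned down to within about ±0.2789 (one SE) by these data — relative uncertainty 7.2%, i.e. precise.

What SE measures:
- The standard error quantifies the sampling variability of the coefficient estimate
- It is the estimated standard deviation of β̂₁ across hypothetical repeated samples of the same size
- Smaller SE → more precise estimate

Relative precision:
- SE / |β̂₁| = 0.2789 / 3.8505 = 7.2%
- Rule of thumb (under 20%: precise; 20% to under 50%: moderately precise; 50% or more: imprecise) → precise

Link to the t-test: t = β̂₁ / SE(β̂₁) = 3.8505 / 0.2789 = 13.8060, the statistic for H₀: β₁ = 0.

What drives SE(β̂₁): larger n (here n = 29) → smaller SE; more residual scatter → larger SE; wider spread of x values → smaller SE.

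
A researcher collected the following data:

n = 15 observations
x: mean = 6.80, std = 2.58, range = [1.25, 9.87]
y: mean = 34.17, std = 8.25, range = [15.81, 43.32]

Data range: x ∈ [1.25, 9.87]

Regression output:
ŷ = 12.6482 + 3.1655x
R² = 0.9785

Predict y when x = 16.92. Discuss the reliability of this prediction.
ŷ = 66.2085, but this is extrapolation (above the data range [1.25, 9.87]) and may be unreliable.

Prediction calculation:
ŷ = 12.6482 + 3.1655 × 16.92
ŷ = 66.2085

Reliability:
- Data range: x ∈ [1.25, 9.87]
- Prediction point: x = 16.92 is 7.05 units above the observed range → this is EXTRAPOLATION, not interpolation

Why that matters here:
- There are no observations near this x to validate the fitted line there
- The standard error of prediction grows with (x − x̄)², and x = 16.92 is far from x̄ = 6.80

The R² = 0.9785 only validates the fit within [1.25, 9.87]; treat ŷ = 66.2085 with caution.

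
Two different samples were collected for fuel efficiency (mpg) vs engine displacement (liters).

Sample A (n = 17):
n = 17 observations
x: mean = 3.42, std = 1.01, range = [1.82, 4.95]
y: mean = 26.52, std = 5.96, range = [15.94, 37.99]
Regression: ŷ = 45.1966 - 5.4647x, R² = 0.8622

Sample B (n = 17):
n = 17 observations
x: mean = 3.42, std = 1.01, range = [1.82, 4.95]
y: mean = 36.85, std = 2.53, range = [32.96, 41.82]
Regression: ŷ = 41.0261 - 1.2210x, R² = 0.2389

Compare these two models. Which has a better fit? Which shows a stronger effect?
Model A has the better fit (R² = 0.8622 vs 0.2389). Model A shows the stronger effect (|β₁| = 5.4647 vs 1.2210).

Model Comparison:

Goodness of fit (R²):
- Model A: R² = 0.8622 → 86.22% of variance in fuel efficiency explained
- Model B: R² = 0.2389 → 23.89% of variance in fuel efficiency explained
- 0.8622 > 0.2389 → Model A has the better fit

Effect size (slope magnitude):
- Model A: β₁ = -5.4647 → predicted fuel efficiency falls 5.4647 mpg per additional liter of engine displacement
- Model B: β₁ = -1.2210 → predicted fuel efficiency falls 1.2210 mpg per additional liter of engine displacement
- |-5.4647| > |-1.2210| → Model A shows the stronger marginal effect

Note: A better fit (higher R²) doesn't necessarily mean a more important relationship.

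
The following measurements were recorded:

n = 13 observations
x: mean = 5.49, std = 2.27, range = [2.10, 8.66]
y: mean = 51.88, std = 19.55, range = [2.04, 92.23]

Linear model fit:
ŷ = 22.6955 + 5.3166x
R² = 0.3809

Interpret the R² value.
R² = 0.3809 means 38.09% of the variation in y is explained by the linear relationship with x. This indicates a moderate fit.

R² (coefficient of determination) measures the proportion of variance in y explained by the regression model.

Here R² = 0.3809:
- Explained: 38.09% of the variation in y
- Unexplained (residual): 100% − 38.09% = 61.91%
- Rule of thumb (below 0.3 weak; 0.3 to below 0.7 moderate; 0.7 and above strong) → moderate

Equivalently, for simple linear regression R² = r², so |r| = √0.3809 ≈ 0.6172.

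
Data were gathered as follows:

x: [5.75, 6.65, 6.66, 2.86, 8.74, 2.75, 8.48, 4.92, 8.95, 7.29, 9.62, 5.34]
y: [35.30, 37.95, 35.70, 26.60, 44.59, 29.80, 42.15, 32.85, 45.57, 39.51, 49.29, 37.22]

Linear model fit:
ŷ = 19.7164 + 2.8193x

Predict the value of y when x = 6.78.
ŷ = 38.8313

x = 6.78 lies inside the observed range [2.75, 9.62], so the fitted equation applies directly:

ŷ = 19.7164 + 2.8193 × 6.78
ŷ = 19.7164 + 19.1149
ŷ = 38.8313

This is a point prediction; actual observations scatter around it by roughly the residual standard deviation.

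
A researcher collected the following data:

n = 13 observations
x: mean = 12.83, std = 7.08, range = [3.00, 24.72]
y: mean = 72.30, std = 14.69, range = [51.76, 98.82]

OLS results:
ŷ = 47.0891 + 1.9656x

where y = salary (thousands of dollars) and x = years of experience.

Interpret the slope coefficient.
On average, salary is about 1.9656 thousand dollars higher for every extra year of experience.

The slope β₁ = 1.9656 gives the rate at which the fitted salary changes with experience.

Interpretation:
- Experience up by 1 year → predicted salary increases by 1.9656 thousand dollars
- The effect is assumed constant over the observed range of x (linearity)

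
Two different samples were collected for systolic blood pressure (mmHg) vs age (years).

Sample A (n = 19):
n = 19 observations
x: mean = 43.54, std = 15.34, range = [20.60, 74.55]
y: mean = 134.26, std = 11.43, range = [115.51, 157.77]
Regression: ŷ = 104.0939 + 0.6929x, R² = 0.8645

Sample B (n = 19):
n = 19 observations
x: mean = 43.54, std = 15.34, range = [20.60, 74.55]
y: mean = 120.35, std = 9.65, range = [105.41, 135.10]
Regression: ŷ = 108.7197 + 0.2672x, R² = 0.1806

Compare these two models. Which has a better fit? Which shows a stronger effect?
Model A has the better fit (R² = 0.8645 vs 0.1806). Model A shows the stronger effect (|β₁| = 0.6929 vs 0.2672).

Model Comparison:

Goodness of fit (R²):
- Model A: R² = 0.8645 → 86.45% of variance in blood pressure explained
- Model B: R² = 0.1806 → 18.06% of variance in blood pressure explained
- 0.8645 > 0.1806 → Model A has the better fit

Effect size (slope magnitude):
- Model A: β₁ = 0.6929 → predicted blood pressure rises 0.6929 mmHg per additional year of age
- Model B: β₁ = 0.2672 → predicted blood pressure rises 0.2672 mmHg per additional year of age
- |0.6929| > |0.2672| → Model A shows the stronger marginal effect

Note: A better fit (higher R²) doesn't necessarily mean a more important relationship.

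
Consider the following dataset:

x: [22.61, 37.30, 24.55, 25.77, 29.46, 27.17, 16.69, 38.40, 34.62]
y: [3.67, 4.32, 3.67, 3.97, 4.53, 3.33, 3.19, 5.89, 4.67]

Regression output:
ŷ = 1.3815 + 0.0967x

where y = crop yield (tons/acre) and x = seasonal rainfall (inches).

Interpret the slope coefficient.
On average, crop yield is about 0.0967 tons/acre higher for every extra inch of rainfall.

The slope β₁ = 0.0967 gives the rate at which the fitted crop yield changes with rainfall.

Interpretation:
- Rainfall up by 1 inch → predicted crop yield increases by 0.0967 tons/acre
- The effect is assumed constant over the observed range of x (linearity)
- The slope describes association in these data, not necessarily a causal effect

The intercept β₀ = 1.3815 is the predicted crop yield when rainfall = 0; since the smallest observed x is 16.69, this is an extrapolation and mainly anchors the line.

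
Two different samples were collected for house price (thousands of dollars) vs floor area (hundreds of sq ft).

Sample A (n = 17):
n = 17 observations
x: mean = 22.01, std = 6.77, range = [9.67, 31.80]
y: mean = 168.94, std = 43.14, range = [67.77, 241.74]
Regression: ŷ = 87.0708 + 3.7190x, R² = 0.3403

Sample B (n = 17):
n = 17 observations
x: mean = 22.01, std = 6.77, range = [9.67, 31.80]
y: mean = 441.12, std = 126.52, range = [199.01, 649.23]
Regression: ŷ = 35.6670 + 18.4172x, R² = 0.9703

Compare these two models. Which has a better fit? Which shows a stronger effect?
Model B has the better fit (R² = 0.9703 vs 0.3403). Model B shows the stronger effect (|β₁| = 18.4172 vs 3.7190).

Model Comparison:

Goodness of fit (R²):
- Model A: R² = 0.3403 → 34.03% of variance in house price explained
- Model B: R² = 0.9703 → 97.03% of variance in house price explained
- 0.9703 > 0.3403 → Model B has the better fit

Strength of effect — compare |β₁|:
- Model A: β₁ = 3.7190 → predicted house price rises 3.7190 thousand dollars per additional hundred sq ft of floor area
- Model B: β₁ = 18.4172 → predicted house price rises 18.4172 thousand dollars per additional hundred sq ft of floor area
- |3.7190| < |18.4172| → Model B shows the stronger marginal effect

Notes:
- R² measures how tightly points cluster around the line; β₁ measures how steep the line is — they answer different questions.
- A steeper slope doesn't make a better model if the scatter around the line is large.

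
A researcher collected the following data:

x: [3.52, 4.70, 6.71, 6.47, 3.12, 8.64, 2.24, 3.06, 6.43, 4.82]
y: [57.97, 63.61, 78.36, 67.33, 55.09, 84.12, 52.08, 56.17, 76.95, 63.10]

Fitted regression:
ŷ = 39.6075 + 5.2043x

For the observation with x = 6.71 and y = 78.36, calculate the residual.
Residual = 3.8316

The residual is the difference between the actual value and the predicted value:

Residual = y - ŷ

Step 1: Calculate predicted value
ŷ = 39.6075 + 5.2043 × 6.71
ŷ = 74.5284

Step 2: Calculate residual
Residual = 78.36 - 74.5284
Residual = 3.8316

Interpretation: the model underestimates the actual value by 3.8316 at this point (positive residual → observation lies above the fitted line).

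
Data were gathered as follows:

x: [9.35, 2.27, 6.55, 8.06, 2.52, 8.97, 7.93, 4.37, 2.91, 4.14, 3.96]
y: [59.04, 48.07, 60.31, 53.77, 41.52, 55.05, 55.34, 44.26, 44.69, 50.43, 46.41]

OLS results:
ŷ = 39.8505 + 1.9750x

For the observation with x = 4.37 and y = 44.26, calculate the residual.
Residual = -4.2213

The residual is the difference between the actual value and the predicted value:

Residual = y - ŷ

Step 1: Calculate predicted value
ŷ = 39.8505 + 1.9750 × 4.37
ŷ = 48.4813

Step 2: Calculate residual
Residual = 44.26 - 48.4813
Residual = -4.2213

Interpretation: the model overestimates the actual value by 4.2213 at this point (negative residual → observation lies below the fitted line).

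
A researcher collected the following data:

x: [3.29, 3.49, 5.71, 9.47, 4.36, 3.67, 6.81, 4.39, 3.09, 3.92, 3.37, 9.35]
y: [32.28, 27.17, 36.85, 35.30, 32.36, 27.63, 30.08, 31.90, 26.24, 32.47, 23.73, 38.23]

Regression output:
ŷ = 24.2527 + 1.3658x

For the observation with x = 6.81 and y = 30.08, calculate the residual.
Residual = -3.4738

The residual is the difference between the actual value and the predicted value:

Residual = y - ŷ

Step 1: Calculate predicted value
ŷ = 24.2527 + 1.3658 × 6.81
ŷ = 33.5538

Step 2: Calculate residual
Residual = 30.08 - 33.5538
Residual = -3.4738

Sign check: y < ŷ, so the point is below the line and the fit overestimates here.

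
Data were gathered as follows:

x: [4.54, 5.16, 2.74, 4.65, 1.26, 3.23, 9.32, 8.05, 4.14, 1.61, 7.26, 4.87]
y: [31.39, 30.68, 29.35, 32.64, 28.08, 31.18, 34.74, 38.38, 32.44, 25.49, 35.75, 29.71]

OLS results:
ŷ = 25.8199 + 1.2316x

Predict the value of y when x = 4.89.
ŷ = 31.8424

x = 4.89 lies inside the observed range [1.26, 9.32], so the fitted equation applies directly:

ŷ = 25.8199 + 1.2316 × 4.89
ŷ = 25.8199 + 6.0225
ŷ = 31.8424

This is the fitted mean response at that x — an individual observation would come with a wider prediction interval.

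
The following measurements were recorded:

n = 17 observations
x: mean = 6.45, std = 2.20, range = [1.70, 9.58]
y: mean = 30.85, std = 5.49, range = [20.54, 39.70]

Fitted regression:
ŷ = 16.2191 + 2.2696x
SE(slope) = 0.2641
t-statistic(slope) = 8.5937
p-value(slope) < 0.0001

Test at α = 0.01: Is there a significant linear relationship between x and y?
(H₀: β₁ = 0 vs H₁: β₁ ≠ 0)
Since p-value < 0.0001 < α = 0.01, reject H₀ — the slope is significantly different from 0.

Hypothesis test for the slope coefficient:

H₀: β₁ = 0 (no linear relationship)
H₁: β₁ ≠ 0 (linear relationship exists)

Test statistic: t = β̂₁ / SE(β̂₁) = 2.2696 / 0.2641 = 8.5937

The p-value (<0.0001) is the probability, under H₀, of a t-statistic at least as extreme as |t| = 8.5937 (two-sided, df = n − 2 = 15).

Decision rule: reject H₀ if p-value < α.
p-value < 0.0001 < α = 0.01 → reject H₀.

At α = 0.01 the data do provide convincing evidence of a nonzero slope.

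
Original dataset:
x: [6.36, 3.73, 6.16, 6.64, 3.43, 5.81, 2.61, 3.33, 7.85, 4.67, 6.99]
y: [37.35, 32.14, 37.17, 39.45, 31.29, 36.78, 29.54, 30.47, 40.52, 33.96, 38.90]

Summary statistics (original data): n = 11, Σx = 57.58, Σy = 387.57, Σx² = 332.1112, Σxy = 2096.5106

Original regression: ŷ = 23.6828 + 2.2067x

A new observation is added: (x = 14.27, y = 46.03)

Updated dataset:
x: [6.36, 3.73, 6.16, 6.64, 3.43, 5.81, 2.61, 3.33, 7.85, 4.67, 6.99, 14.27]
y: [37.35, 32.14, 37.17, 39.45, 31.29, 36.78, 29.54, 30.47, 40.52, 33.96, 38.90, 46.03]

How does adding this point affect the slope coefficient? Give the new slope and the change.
Adding the point moves β₁ from 2.2067 to 1.4892, i.e. it decreases by 0.7175 (-32.5%).

x = 14.27 lies well outside the original x-range [2.61, 7.85] (x̄ ≈ 5.23), so this observation has high leverage and can move the slope substantially.

Step 1: Update the sums with the new point (n goes from 11 to 12)
Σx  = 57.58 + 14.27 = 71.85
Σy  = 387.57 + 46.03 = 433.60
Σx² = 332.1112 + 14.27² = 332.1112 + 203.6329 = 535.7441
Σxy = 2096.5106 + 14.27×46.03 = 2096.5106 + 656.8481 = 2753.3587

Step 2: Recompute the slope with b₁ = (nΣxy − ΣxΣy) / (nΣx² − (Σx)²)
Numerator   = 12×2753.3587 − 71.85×433.60 = 33040.3044 − 31154.1600 = 1886.1444
Denominator = 12×535.7441 − 71.85² = 6428.9292 − 5162.4225 = 1266.5067
b₁(new) = 1886.1444 / 1266.5067 = 1.4892

(Same formula on the original sums: (11×2096.5106 − 57.58×387.57) / (11×332.1112 − 57.58²) = 745.3360 / 337.7668 = 2.2067, matching the given fit.)

Step 3: Change in slope
Δβ₁ = 1.4892 − 2.2067 = -0.7175
Relative change = -0.7175 / 2.2067 × 100% = -32.5%
→ the slope decreases when the point is added.

Because the point sits below the extension of the original line at a high-leverage x, it tilts the fit down.
In practice: investigate whether it comes from the same population as the rest of the sample.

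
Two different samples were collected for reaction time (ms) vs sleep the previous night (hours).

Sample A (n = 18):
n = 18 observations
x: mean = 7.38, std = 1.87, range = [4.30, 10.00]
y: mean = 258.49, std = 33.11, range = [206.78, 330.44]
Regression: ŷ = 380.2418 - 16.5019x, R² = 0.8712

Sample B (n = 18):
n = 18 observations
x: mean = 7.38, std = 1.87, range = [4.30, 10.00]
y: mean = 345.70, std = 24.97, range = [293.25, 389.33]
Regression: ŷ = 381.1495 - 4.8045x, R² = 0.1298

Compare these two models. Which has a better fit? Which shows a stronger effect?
Model A has the better fit (R² = 0.8712 vs 0.1298). Model A shows the stronger effect (|β₁| = 16.5019 vs 4.8045).

Model Comparison:

Fit — compare R²:
- Model A: R² = 0.8712 → 87.12% of variance in reaction time explained
- Model B: R² = 0.1298 → 12.98% of variance in reaction time explained
- 0.8712 > 0.1298 → Model A has the better fit

Effect size (slope magnitude):
- Model A: β₁ = -16.5019 → predicted reaction time falls 16.5019 ms per additional hour of sleep
- Model B: β₁ = -4.8045 → predicted reaction time falls 4.8045 ms per additional hour of sleep
- |-16.5019| > |-4.8045| → Model A shows the stronger marginal effect

Note: R² measures how tightly points cluster around the line; β₁ measures how steep the line is — they answer different questions.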